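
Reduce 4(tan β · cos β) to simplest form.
4(tan β · cos β) = 4(sin β) (using Quotient identity)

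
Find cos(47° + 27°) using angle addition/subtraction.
cos(47° + 27°) = cos 47° cos 27° - sin 47° sin 27° = 0.2756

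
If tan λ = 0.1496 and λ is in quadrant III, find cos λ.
cos λ = -0.989 (using tan²λ + 1 = sec²λ)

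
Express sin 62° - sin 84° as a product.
sin 62° - sin 84° = 2 cos(73°) sin(-11°)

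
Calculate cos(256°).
cos(256°) = -0.2419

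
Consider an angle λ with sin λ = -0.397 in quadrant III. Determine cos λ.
cos λ = ±√(1 - sin²λ) = -0.9178 (negative in QIII)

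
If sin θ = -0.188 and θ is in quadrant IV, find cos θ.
cos θ = 0.9822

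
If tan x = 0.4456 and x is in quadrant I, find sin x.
sin x = 0.407 (using tan²x + 1 = sec²x)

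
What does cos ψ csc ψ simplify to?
cos ψ csc ψ = cot ψ (using Reciprocal + quotient)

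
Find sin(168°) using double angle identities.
sin(168°) = 2 sin 84° cos 84° = 0.2079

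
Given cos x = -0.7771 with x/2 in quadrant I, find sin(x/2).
sin(x/2) = ±√((1 - cos x)/2); positive since x/2 ∈ QI, so sin(x/2) = 0.9426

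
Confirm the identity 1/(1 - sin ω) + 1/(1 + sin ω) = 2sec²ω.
LHS = [(1 + sin ω) + (1 - sin ω)] / [(1 - sin ω)(1 + sin ω)] = 2/(1 - sin²ω) = 2/cos²ω = 2sec²ω = RHS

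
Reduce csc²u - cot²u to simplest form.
csc²u - cot²u = 1 (using Pythagorean identity)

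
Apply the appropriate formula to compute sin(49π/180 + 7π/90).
sin(49π/180 + 7π/90) = sin 49π/180 cos 7π/90 + cos 49π/180 sin 7π/90 = 0.891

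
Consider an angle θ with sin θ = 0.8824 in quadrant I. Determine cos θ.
cos θ = √(1 - sin²θ) = 0.4705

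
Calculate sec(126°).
sec(126°) = -1.701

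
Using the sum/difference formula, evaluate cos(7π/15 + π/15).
cos(7π/15 + π/15) = cos 7π/15 cos π/15 - sin 7π/15 sin π/15 = -0.1045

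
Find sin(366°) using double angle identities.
sin(366°) = 2 sin 183° cos 183° = 0.1045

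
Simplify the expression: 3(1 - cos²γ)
3(1 - cos²γ) = 3(sin²γ) (using Pythagorean identity)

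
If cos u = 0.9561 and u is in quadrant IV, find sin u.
sin u = -0.293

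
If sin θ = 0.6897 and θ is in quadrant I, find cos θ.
cos θ = 0.7241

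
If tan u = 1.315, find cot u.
cot u = 1/tan u = 0.7605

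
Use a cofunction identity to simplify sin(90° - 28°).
sin(90° - 28°) = cos(28°)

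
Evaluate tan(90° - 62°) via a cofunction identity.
tan(90° - 62°) = cot(62°) = 0.5317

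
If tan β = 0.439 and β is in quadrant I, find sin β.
sin β = 0.402 (using tan²β + 1 = sec²β)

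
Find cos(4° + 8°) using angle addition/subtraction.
cos(4° + 8°) = cos 4° cos 8° - sin 4° sin 8° = 0.9781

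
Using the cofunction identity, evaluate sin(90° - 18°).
sin(90° - 18°) = cos(18°) = 0.9511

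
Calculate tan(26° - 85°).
tan(26° - 85°) = (tan 26° - tan 85°)/(1 + tan 26° tan 85°) = -1.664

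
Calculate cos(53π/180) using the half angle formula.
cos(53π/180) = √((1 + cos 53π/90)/2) = 0.6018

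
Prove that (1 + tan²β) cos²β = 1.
LHS = sec²β · cos²β = (1/cos²β) · cos²β = 1 = RHS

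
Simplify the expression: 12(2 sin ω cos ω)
12(2 sin ω cos ω) = 12(sin(2ω)) (using Double angle)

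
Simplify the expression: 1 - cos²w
1 - cos²w = sin²w (using Pythagorean identity)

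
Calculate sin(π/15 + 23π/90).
sin(π/15 + 23π/90) = sin π/15 cos 23π/90 + cos π/15 sin 23π/90 = 0.848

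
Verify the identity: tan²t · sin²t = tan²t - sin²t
RHS = sin²t/cos²t - sin²t = sin²t(1/cos²t - 1) = sin²t · (1 - cos²t)/cos²t = sin²t · sin²t/cos²t = sin²t · tan²t = LHS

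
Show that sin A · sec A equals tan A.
LHS = sin A · (1/cos A) = sin A/cos A = tan A = RHS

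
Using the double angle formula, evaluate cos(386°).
cos(386°) = cos²193° - sin²193° = 0.8988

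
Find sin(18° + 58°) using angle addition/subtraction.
sin(18° + 58°) = sin 18° cos 58° + cos 18° sin 58° = 0.9703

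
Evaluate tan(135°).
tan(135°) = -1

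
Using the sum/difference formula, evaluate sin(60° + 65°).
sin(60° + 65°) = sin 60° cos 65° + cos 60° sin 65° = 0.8192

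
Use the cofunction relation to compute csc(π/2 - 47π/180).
csc(π/2 - 47π/180) = sec(47π/180) = 1.466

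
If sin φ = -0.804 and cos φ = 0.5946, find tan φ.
tan φ = sin φ / cos φ = -1.352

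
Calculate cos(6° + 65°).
cos(6° + 65°) = cos 6° cos 65° - sin 6° sin 65° = 0.3256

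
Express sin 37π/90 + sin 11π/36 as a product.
sin 37π/90 + sin 11π/36 = 2 sin(43π/120) cos(19π/360)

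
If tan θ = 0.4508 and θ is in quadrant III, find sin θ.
sin θ = -0.411 (using tan²θ + 1 = sec²θ)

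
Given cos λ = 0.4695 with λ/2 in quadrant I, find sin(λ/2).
sin(λ/2) = ±√((1 - cos λ)/2); positive since λ/2 ∈ QI, so sin(λ/2) = 0.515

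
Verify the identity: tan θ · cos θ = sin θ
LHS = (sin θ/cos θ) · cos θ = sin θ = RHS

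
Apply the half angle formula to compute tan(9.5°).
tan(9.5°) = sin 19° / (1 + cos 19°) = 0.1673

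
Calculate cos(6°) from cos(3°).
cos(6°) = 1 - 2sin²3° = 0.9945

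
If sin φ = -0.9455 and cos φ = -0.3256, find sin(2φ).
sin(2φ) = 2 sin φ cos φ = 0.6157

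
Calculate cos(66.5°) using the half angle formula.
cos(66.5°) = √((1 + cos 133°)/2) = 0.3987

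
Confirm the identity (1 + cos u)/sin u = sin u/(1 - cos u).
RHS = sin u(1 + cos u) / ((1 - cos u)(1 + cos u)) = sin u(1 + cos u) / (1 - cos²u) = sin u(1 + cos u) / sin²u = (1 + cos u)/sin u = LHS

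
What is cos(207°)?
cos(207°) = -0.891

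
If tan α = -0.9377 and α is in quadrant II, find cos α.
cos α = -0.7295 (using tan²α + 1 = sec²α)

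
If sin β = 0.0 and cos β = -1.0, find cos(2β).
cos(2β) = cos²β - sin²β = 1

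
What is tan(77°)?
tan(77°) = 4.331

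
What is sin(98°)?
sin(98°) = 0.9903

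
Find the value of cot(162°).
cot(162°) = -3.078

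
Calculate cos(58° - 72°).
cos(58° - 72°) = cos 58° cos 72° + sin 58° sin 72° = 0.9703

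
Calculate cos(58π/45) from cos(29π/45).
cos(58π/45) = cos²29π/45 - sin²29π/45 = -0.6157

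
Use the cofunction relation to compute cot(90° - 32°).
cot(90° - 32°) = tan(32°) = 0.6249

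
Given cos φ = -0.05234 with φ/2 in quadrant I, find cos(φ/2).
cos(φ/2) = ±√((1 + cos φ)/2); positive since φ/2 ∈ QI, so cos(φ/2) = 0.6884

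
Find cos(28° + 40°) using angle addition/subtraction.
cos(28° + 40°) = cos 28° cos 40° - sin 28° sin 40° = 0.3746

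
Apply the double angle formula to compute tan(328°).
tan(328°) = 2 tan 164° / (1 - tan²164°) = -0.6249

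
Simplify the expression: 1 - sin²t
1 - sin²t = cos²t (using Pythagorean identity)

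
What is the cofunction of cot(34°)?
cot(34°) = tan(90° - 34°) = tan(56°)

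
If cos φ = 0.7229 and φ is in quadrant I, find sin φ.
sin φ = 0.691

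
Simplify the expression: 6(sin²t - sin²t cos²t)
6(sin²t - sin²t cos²t) = 6(sin⁴t) (using Factoring)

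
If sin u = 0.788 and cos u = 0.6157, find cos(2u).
cos(2u) = cos²u - sin²u = -0.2419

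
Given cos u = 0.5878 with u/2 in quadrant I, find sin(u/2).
sin(u/2) = ±√((1 - cos u)/2); positive since u/2 ∈ QI, so sin(u/2) = 0.454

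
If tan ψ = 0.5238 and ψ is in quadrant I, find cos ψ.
cos ψ = 0.8858 (using tan²ψ + 1 = sec²ψ)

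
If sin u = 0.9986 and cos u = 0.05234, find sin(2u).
sin(2u) = 2 sin u cos u = 0.1045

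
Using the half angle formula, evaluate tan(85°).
tan(85°) = sin 170° / (1 + cos 170°) = 11.43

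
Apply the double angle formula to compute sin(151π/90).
sin(151π/90) = 2 sin 151π/180 cos 151π/180 = -0.848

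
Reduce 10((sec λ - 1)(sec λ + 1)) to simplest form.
10((sec λ - 1)(sec λ + 1)) = 10(tan²λ) (using Diff. of squares)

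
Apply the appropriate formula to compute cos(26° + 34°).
cos(26° + 34°) = cos 26° cos 34° - sin 26° sin 34° = 1/2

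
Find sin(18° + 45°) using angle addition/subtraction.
sin(18° + 45°) = sin 18° cos 45° + cos 18° sin 45° = 0.891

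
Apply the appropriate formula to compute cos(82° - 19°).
cos(82° - 19°) = cos 82° cos 19° + sin 82° sin 19° = 0.454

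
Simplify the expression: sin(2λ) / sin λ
sin(2λ) / sin λ = 2 cos λ (using Double angle)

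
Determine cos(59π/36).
cos(59π/36) = 0.4226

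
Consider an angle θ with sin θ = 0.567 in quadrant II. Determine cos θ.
cos θ = ±√(1 - sin²θ) = -0.8237 (negative in QII)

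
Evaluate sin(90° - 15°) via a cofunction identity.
sin(90° - 15°) = cos(15°) = (√6+√2)/4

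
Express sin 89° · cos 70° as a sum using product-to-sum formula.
sin 89° cos 70° = (1/2)[sin(89°+70°) + sin(89°-70°)]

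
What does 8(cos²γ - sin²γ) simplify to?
8(cos²γ - sin²γ) = 8(cos(2γ)) (using Double angle)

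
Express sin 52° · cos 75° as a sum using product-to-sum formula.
sin 52° cos 75° = (1/2)[sin(52°+75°) + sin(52°-75°)]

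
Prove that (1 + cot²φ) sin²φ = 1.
LHS = csc²φ · sin²φ = (1/sin²φ) · sin²φ = 1 = RHS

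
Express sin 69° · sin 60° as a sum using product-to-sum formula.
sin 69° sin 60° = (1/2)[cos(69°-60°) - cos(69°+60°)]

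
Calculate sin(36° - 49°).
sin(36° - 49°) = sin 36° cos 49° - cos 36° sin 49° = -0.225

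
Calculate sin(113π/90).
sin(113π/90) = -0.7193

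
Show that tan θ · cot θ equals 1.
LHS = (sin θ/cos θ) · (cos θ/sin θ) = 1 = RHS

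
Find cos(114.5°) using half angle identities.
cos(114.5°) = -√((1 + cos 229°)/2) = -0.4147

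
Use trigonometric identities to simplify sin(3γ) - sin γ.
sin(3γ) - sin γ = 2 cos(2γ) sin γ (using Sum-to-product)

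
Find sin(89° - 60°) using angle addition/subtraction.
sin(89° - 60°) = sin 89° cos 60° - cos 89° sin 60° = 0.4848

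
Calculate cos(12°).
cos(12°) = 0.9781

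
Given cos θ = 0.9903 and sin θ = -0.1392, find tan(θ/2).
tan(θ/2) = sin θ / (1 + cos θ) = -0.06994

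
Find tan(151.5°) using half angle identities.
tan(151.5°) = sin 303° / (1 + cos 303°) = -0.543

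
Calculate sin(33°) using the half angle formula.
sin(33°) = √((1 - cos 66°)/2) = 0.5446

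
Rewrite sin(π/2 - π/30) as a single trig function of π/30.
sin(π/2 - π/30) = cos(π/30)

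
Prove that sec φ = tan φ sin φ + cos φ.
RHS = sin²φ/cos φ + cos φ = (sin²φ + cos²φ)/cos φ = 1/cos φ = sec φ = LHS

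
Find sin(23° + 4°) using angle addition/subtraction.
sin(23° + 4°) = sin 23° cos 4° + cos 23° sin 4° = 0.454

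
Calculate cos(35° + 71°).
cos(35° + 71°) = cos 35° cos 71° - sin 35° sin 71° = -0.2756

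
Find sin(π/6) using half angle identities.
sin(π/6) = √((1 - cos π/3)/2) = 1/2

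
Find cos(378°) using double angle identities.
cos(378°) = cos²189° - sin²189° = 0.9511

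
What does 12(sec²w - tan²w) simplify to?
12(sec²w - tan²w) = 12 (using Pythagorean identity)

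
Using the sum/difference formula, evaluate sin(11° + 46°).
sin(11° + 46°) = sin 11° cos 46° + cos 11° sin 46° = 0.8387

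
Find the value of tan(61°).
tan(61°) = 1.804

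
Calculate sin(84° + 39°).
sin(84° + 39°) = sin 84° cos 39° + cos 84° sin 39° = 0.8387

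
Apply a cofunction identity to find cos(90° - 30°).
cos(90° - 30°) = sin(30°) = 1/2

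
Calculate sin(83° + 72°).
sin(83° + 72°) = sin 83° cos 72° + cos 83° sin 72° = 0.4226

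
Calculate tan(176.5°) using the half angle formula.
tan(176.5°) = sin 353° / (1 + cos 353°) = -0.06116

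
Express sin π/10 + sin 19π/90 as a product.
sin π/10 + sin 19π/90 = 2 sin(7π/45) cos(-π/18)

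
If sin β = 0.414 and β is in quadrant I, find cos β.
cos β = 0.9103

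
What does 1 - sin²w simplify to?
1 - sin²w = cos²w (using Pythagorean identity)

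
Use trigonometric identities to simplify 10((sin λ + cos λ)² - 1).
10((sin λ + cos λ)² - 1) = 10(sin(2λ)) (using Pythagorean + double angle)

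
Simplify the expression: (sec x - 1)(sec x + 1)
(sec x - 1)(sec x + 1) = tan²x (using Diff. of squares)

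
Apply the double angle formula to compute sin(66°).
sin(66°) = 2 sin 33° cos 33° = 0.9135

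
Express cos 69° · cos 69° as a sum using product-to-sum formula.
cos 69° cos 69° = (1/2)[cos(69°-69°) + cos(69°+69°)]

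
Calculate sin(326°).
sin(326°) = -0.5592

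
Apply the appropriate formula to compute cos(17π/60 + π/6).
cos(17π/60 + π/6) = cos 17π/60 cos π/6 - sin 17π/60 sin π/6 = 0.1564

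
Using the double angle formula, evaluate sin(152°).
sin(152°) = 2 sin 76° cos 76° = 0.4695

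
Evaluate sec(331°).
sec(331°) = 1.143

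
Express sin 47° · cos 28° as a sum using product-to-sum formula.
sin 47° cos 28° = (1/2)[sin(47°+28°) + sin(47°-28°)]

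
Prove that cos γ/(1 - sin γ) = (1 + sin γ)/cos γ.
RHS = (1 + sin γ)(1 - sin γ) / (cos γ(1 - sin γ)) = (1 - sin²γ) / (cos γ(1 - sin γ)) = cos²γ / (cos γ(1 - sin γ)) = cos γ/(1 - sin γ) = LHS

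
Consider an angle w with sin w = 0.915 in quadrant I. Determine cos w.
cos w = √(1 - sin²w) = 0.4035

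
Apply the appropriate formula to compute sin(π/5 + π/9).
sin(π/5 + π/9) = sin π/5 cos π/9 + cos π/5 sin π/9 = 0.829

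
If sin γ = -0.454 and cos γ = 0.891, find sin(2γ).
sin(2γ) = 2 sin γ cos γ = -0.809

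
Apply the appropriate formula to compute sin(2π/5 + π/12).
sin(2π/5 + π/12) = sin 2π/5 cos π/12 + cos 2π/5 sin π/12 = 0.9986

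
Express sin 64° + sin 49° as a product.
sin 64° + sin 49° = 2 sin(56.5°) cos(7.5°)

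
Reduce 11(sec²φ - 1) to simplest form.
11(sec²φ - 1) = 11(tan²φ) (using Pythagorean identity)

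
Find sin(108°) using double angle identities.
sin(108°) = 2 sin 54° cos 54° = 0.9511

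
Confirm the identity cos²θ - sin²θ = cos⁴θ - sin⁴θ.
RHS = (cos²θ - sin²θ)(cos²θ + sin²θ) = (cos²θ - sin²θ) · 1 = cos²θ - sin²θ = LHS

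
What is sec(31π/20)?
sec(31π/20) = 6.392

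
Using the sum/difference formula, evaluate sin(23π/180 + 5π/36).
sin(23π/180 + 5π/36) = sin 23π/180 cos 5π/36 + cos 23π/180 sin 5π/36 = 0.7431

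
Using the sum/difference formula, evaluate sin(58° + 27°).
sin(58° + 27°) = sin 58° cos 27° + cos 58° sin 27° = 0.9962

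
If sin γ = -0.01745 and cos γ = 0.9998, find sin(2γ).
sin(2γ) = 2 sin γ cos γ = -0.03489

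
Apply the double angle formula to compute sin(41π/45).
sin(41π/45) = 2 sin 41π/90 cos 41π/90 = 0.2756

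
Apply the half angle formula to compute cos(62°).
cos(62°) = √((1 + cos 124°)/2) = 0.4695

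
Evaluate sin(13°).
sin(13°) = 0.225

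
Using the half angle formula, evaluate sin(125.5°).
sin(125.5°) = √((1 - cos 251°)/2) = 0.8141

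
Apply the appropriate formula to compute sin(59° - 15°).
sin(59° - 15°) = sin 59° cos 15° - cos 59° sin 15° = 0.6947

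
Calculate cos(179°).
cos(179°) = -0.9998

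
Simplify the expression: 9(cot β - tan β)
9(cot β - tan β) = 9(2 cot(2β)) (using Double angle)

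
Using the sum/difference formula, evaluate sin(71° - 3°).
sin(71° - 3°) = sin 71° cos 3° - cos 71° sin 3° = 0.9272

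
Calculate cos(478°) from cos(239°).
cos(478°) = 1 - 2sin²239° = -0.4695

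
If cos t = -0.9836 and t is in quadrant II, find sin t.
sin t = 0.1804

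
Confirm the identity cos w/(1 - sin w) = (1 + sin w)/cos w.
RHS = (1 + sin w)(1 - sin w) / (cos w(1 - sin w)) = (1 - sin²w) / (cos w(1 - sin w)) = cos²w / (cos w(1 - sin w)) = cos w/(1 - sin w) = LHS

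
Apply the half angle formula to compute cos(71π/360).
cos(71π/360) = √((1 + cos 71π/180)/2) = 0.8141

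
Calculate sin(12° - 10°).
sin(12° - 10°) = sin 12° cos 10° - cos 12° sin 10° = 0.0349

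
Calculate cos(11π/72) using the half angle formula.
cos(11π/72) = √((1 + cos 11π/36)/2) = 0.887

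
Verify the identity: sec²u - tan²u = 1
LHS = 1/cos²u - sin²u/cos²u = (1 - sin²u)/cos²u = cos²u/cos²u = 1 = RHS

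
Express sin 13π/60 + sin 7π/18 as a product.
sin 13π/60 + sin 7π/18 = 2 sin(109π/360) cos(-31π/360)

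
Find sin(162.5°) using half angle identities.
sin(162.5°) = √((1 - cos 325°)/2) = 0.3007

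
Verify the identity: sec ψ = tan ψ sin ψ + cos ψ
RHS = sin²ψ/cos ψ + cos ψ = (sin²ψ + cos²ψ)/cos ψ = 1/cos ψ = sec ψ = LHS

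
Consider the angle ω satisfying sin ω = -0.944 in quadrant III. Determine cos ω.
cos ω = ±√(1 - sin²ω) = -0.3299 (negative in QIII)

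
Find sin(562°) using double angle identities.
sin(562°) = 2 sin 281° cos 281° = -0.3746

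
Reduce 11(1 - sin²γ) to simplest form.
11(1 - sin²γ) = 11(cos²γ) (using Pythagorean identity)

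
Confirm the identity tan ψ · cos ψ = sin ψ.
LHS = (sin ψ/cos ψ) · cos ψ = sin ψ = RHS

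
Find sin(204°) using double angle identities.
sin(204°) = 2 sin 102° cos 102° = -0.4067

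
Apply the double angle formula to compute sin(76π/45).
sin(76π/45) = 2 sin 38π/45 cos 38π/45 = -0.829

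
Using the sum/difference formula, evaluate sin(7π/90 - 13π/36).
sin(7π/90 - 13π/36) = sin 7π/90 cos 13π/36 - cos 7π/90 sin 13π/36 = -0.7771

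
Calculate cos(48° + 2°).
cos(48° + 2°) = cos 48° cos 2° - sin 48° sin 2° = 0.6428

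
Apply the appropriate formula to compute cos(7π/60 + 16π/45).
cos(7π/60 + 16π/45) = cos 7π/60 cos 16π/45 - sin 7π/60 sin 16π/45 = 0.08716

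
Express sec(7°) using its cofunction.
sec(7°) = csc(90° - 7°) = csc(83°)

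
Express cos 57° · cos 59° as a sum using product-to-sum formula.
cos 57° cos 59° = (1/2)[cos(57°-59°) + cos(57°+59°)]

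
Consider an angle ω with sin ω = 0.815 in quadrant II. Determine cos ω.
cos ω = ±√(1 - sin²ω) = -0.5795 (negative in QII)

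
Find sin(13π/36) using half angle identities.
sin(13π/36) = √((1 - cos 13π/18)/2) = 0.9063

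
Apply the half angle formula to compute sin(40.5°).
sin(40.5°) = √((1 - cos 81°)/2) = 0.6494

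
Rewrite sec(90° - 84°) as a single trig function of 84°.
sec(90° - 84°) = csc(84°)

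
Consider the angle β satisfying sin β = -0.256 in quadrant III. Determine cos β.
cos β = ±√(1 - sin²β) = -0.9667 (negative in QIII)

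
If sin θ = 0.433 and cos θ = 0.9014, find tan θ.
tan θ = sin θ / cos θ = 0.4804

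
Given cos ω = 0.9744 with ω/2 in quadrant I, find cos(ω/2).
cos(ω/2) = ±√((1 + cos ω)/2); positive since ω/2 ∈ QI, so cos(ω/2) = 0.9936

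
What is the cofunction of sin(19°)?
sin(19°) = cos(90° - 19°) = cos(71°)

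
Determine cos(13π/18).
cos(13π/18) = -0.6428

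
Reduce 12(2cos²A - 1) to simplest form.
12(2cos²A - 1) = 12(cos(2A)) (using Double angle)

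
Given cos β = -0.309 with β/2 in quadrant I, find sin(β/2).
sin(β/2) = ±√((1 - cos β)/2); positive since β/2 ∈ QI, so sin(β/2) = 0.809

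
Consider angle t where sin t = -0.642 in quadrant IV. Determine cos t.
cos t = √(1 - sin²t) = 0.7667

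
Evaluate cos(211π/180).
cos(211π/180) = -0.8572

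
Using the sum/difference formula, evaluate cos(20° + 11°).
cos(20° + 11°) = cos 20° cos 11° - sin 20° sin 11° = 0.8572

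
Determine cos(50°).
cos(50°) = 0.6428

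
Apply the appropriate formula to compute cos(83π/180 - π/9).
cos(83π/180 - π/9) = cos 83π/180 cos π/9 + sin 83π/180 sin π/9 = 0.454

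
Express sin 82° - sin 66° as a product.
sin 82° - sin 66° = 2 cos(74°) sin(8°)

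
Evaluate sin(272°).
sin(272°) = -0.9994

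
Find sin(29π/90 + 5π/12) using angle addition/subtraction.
sin(29π/90 + 5π/12) = sin 29π/90 cos 5π/12 + cos 29π/90 sin 5π/12 = 0.7314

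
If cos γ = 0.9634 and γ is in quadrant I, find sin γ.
sin γ = 0.2681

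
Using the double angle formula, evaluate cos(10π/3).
cos(10π/3) = cos²5π/3 - sin²5π/3 = -1/2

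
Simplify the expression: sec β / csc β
sec β / csc β = tan β (using Reciprocal identities)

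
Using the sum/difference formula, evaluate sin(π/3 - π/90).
sin(π/3 - π/90) = sin π/3 cos π/90 - cos π/3 sin π/90 = 0.848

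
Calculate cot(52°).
cot(52°) = 0.7813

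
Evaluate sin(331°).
sin(331°) = -0.4848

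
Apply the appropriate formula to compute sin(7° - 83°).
sin(7° - 83°) = sin 7° cos 83° - cos 7° sin 83° = -0.9703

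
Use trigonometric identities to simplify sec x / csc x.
sec x / csc x = tan x (using Reciprocal identities)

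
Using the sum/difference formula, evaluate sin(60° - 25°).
sin(60° - 25°) = sin 60° cos 25° - cos 60° sin 25° = 0.5736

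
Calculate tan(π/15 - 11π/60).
tan(π/15 - 11π/60) = (tan π/15 - tan 11π/60)/(1 + tan π/15 tan 11π/60) = -0.3839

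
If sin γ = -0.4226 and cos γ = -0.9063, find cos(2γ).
cos(2γ) = cos²γ - sin²γ = 0.6428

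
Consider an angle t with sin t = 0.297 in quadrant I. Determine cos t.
cos t = √(1 - sin²t) = 0.9549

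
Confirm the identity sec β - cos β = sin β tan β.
LHS = 1/cos β - cos β = (1 - cos²β)/cos β = sin²β/cos β = sin β · (sin β/cos β) = sin β tan β = RHS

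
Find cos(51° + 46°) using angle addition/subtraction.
cos(51° + 46°) = cos 51° cos 46° - sin 51° sin 46° = -0.1219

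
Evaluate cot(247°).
cot(247°) = 0.4245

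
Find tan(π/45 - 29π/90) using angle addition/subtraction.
tan(π/45 - 29π/90) = (tan π/45 - tan 29π/90)/(1 + tan π/45 tan 29π/90) = -1.376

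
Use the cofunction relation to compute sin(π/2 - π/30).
sin(π/2 - π/30) = cos(π/30) = 0.9945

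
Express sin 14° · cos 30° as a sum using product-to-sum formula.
sin 14° cos 30° = (1/2)[sin(14°+30°) + sin(14°-30°)]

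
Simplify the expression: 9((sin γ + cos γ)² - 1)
9((sin γ + cos γ)² - 1) = 9(sin(2γ)) (using Pythagorean + double angle)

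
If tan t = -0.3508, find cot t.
cot t = 1/tan t = -2.851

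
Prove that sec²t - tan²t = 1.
LHS = 1/cos²t - sin²t/cos²t = (1 - sin²t)/cos²t = cos²t/cos²t = 1 = RHS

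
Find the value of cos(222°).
cos(222°) = -0.7431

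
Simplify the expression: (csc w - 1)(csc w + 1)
(csc w - 1)(csc w + 1) = cot²w (using Diff. of squares)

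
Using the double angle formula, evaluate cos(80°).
cos(80°) = cos²40° - sin²40° = 0.1736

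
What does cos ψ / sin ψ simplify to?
cos ψ / sin ψ = cot ψ (using Quotient identity)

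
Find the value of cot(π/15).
cot(π/15) = 4.705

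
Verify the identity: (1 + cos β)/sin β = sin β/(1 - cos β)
RHS = sin β(1 + cos β) / ((1 - cos β)(1 + cos β)) = sin β(1 + cos β) / (1 - cos²β) = sin β(1 + cos β) / sin²β = (1 + cos β)/sin β = LHS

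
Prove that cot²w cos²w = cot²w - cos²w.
RHS = cos²w/sin²w - cos²w = cos²w(1/sin²w - 1) = cos²w · (1 - sin²w)/sin²w = cos²w · cos²w/sin²w = cos²w · cot²w = LHS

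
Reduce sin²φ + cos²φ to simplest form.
sin²φ + cos²φ = 1 (using Pythagorean identity)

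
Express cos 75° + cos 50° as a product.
cos 75° + cos 50° = 2 cos(62.5°) cos(12.5°)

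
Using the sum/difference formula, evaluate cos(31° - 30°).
cos(31° - 30°) = cos 31° cos 30° + sin 31° sin 30° = 0.9998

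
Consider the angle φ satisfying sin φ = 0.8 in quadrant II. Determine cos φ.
cos φ = ±√(1 - sin²φ) = -0.6 (negative in QII)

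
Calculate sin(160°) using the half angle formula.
sin(160°) = √((1 - cos 320°)/2) = 0.342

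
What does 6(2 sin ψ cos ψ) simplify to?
6(2 sin ψ cos ψ) = 6(sin(2ψ)) (using Double angle)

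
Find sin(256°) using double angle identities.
sin(256°) = 2 sin 128° cos 128° = -0.9703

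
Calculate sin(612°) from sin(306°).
sin(612°) = 2 sin 306° cos 306° = -0.9511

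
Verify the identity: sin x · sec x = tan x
LHS = sin x · (1/cos x) = sin x/cos x = tan x = RHS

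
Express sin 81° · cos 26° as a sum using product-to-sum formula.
sin 81° cos 26° = (1/2)[sin(81°+26°) + sin(81°-26°)]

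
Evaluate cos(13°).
cos(13°) = 0.9744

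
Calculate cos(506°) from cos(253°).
cos(506°) = cos²253° - sin²253° = -0.829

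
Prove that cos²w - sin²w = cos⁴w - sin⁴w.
RHS = (cos²w - sin²w)(cos²w + sin²w) = (cos²w - sin²w) · 1 = cos²w - sin²w = LHS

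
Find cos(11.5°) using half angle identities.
cos(11.5°) = √((1 + cos 23°)/2) = 0.9799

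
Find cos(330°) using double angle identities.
cos(330°) = cos²165° - sin²165° = √3/2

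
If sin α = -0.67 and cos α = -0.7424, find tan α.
tan α = sin α / cos α = 0.9025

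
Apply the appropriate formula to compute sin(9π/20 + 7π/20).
sin(9π/20 + 7π/20) = sin 9π/20 cos 7π/20 + cos 9π/20 sin 7π/20 = 0.5878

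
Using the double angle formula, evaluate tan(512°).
tan(512°) = 2 tan 256° / (1 - tan²256°) = -0.5317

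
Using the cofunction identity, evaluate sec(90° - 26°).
sec(90° - 26°) = csc(26°) = 2.281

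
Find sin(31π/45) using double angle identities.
sin(31π/45) = 2 sin 31π/90 cos 31π/90 = 0.829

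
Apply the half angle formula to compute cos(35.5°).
cos(35.5°) = √((1 + cos 71°)/2) = 0.8141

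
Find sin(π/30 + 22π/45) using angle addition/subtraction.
sin(π/30 + 22π/45) = sin π/30 cos 22π/45 + cos π/30 sin 22π/45 = 0.9976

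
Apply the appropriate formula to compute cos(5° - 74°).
cos(5° - 74°) = cos 5° cos 74° + sin 5° sin 74° = 0.3584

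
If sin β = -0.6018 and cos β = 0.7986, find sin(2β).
sin(2β) = 2 sin β cos β = -0.9612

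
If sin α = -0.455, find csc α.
csc α = 1/sin α = -2.198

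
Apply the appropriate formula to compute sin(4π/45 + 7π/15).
sin(4π/45 + 7π/15) = sin 4π/45 cos 7π/15 + cos 4π/45 sin 7π/15 = 0.9848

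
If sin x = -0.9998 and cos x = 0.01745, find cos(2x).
cos(2x) = cos²x - sin²x = -0.9993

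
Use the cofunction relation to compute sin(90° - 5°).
sin(90° - 5°) = cos(5°) = 0.9962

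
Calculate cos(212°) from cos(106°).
cos(212°) = cos²106° - sin²106° = -0.848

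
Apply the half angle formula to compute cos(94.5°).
cos(94.5°) = -√((1 + cos 189°)/2) = -0.07846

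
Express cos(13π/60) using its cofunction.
cos(13π/60) = sin(π/2 - 13π/60) = sin(17π/60)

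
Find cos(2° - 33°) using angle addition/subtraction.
cos(2° - 33°) = cos 2° cos 33° + sin 2° sin 33° = 0.8572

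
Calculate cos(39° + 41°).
cos(39° + 41°) = cos 39° cos 41° - sin 39° sin 41° = 0.1736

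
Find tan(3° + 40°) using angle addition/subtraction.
tan(3° + 40°) = (tan 3° + tan 40°)/(1 - tan 3° tan 40°) = 0.9325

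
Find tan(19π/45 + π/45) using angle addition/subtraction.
tan(19π/45 + π/45) = (tan 19π/45 + tan π/45)/(1 - tan 19π/45 tan π/45) = 5.671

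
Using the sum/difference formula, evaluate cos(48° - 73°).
cos(48° - 73°) = cos 48° cos 73° + sin 48° sin 73° = 0.9063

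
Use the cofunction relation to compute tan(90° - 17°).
tan(90° - 17°) = cot(17°) = 3.271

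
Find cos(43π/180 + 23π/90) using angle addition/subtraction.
cos(43π/180 + 23π/90) = cos 43π/180 cos 23π/90 - sin 43π/180 sin 23π/90 = 0.01745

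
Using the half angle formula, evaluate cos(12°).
cos(12°) = √((1 + cos 24°)/2) = 0.9781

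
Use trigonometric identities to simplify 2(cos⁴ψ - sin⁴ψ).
2(cos⁴ψ - sin⁴ψ) = 2(cos(2ψ)) (using Factoring + double angle)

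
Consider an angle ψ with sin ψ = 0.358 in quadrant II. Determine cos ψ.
cos ψ = ±√(1 - sin²ψ) = -0.9337 (negative in QII)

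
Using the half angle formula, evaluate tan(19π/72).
tan(19π/72) = sin 19π/36 / (1 + cos 19π/36) = 1.091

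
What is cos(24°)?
cos(24°) = 0.9135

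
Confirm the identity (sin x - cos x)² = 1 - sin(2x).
LHS = sin²x - 2 sin x cos x + cos²x = (sin²x + cos²x) - 2 sin x cos x = 1 - sin(2x) = RHS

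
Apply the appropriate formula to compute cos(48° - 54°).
cos(48° - 54°) = cos 48° cos 54° + sin 48° sin 54° = 0.9945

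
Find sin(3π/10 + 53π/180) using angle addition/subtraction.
sin(3π/10 + 53π/180) = sin 3π/10 cos 53π/180 + cos 3π/10 sin 53π/180 = 0.9563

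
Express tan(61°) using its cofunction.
tan(61°) = cot(90° - 61°) = cot(29°)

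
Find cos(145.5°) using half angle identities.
cos(145.5°) = -√((1 + cos 291°)/2) = -0.8241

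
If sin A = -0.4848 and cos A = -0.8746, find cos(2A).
cos(2A) = cos²A - sin²A = 0.5299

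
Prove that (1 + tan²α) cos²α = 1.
LHS = sec²α · cos²α = (1/cos²α) · cos²α = 1 = RHS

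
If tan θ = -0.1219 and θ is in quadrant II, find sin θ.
sin θ = 0.121 (using tan²θ + 1 = sec²θ)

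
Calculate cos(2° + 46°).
cos(2° + 46°) = cos 2° cos 46° - sin 2° sin 46° = 0.6691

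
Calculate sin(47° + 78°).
sin(47° + 78°) = sin 47° cos 78° + cos 47° sin 78° = 0.8192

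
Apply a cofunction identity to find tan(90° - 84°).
tan(90° - 84°) = cot(84°) = 0.1051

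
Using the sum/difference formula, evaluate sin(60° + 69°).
sin(60° + 69°) = sin 60° cos 69° + cos 60° sin 69° = 0.7771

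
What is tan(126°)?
tan(126°) = -1.376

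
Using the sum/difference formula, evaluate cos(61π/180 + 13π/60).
cos(61π/180 + 13π/60) = cos 61π/180 cos 13π/60 - sin 61π/180 sin 13π/60 = -0.1736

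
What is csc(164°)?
csc(164°) = 3.628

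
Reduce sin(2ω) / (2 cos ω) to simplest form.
sin(2ω) / (2 cos ω) = sin ω (using Double angle)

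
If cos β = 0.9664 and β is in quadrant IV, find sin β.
sin β = -0.257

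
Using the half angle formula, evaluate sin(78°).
sin(78°) = √((1 - cos 156°)/2) = 0.9781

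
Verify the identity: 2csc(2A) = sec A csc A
LHS = 2/sin(2A) = 2/(2 sin A cos A) = 1/(sin A cos A) = (1/cos A)(1/sin A) = sec A csc A = RHS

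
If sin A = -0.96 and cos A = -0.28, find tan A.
tan A = sin A / cos A = 3.429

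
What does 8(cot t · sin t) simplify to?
8(cot t · sin t) = 8(cos t) (using Quotient identity)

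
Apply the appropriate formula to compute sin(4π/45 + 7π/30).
sin(4π/45 + 7π/30) = sin 4π/45 cos 7π/30 + cos 4π/45 sin 7π/30 = 0.848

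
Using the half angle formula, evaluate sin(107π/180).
sin(107π/180) = √((1 - cos 107π/90)/2) = 0.9563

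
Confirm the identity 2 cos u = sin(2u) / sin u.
RHS = 2 sin u cos u / sin u = 2 cos u = LHS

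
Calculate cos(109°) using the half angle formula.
cos(109°) = -√((1 + cos 218°)/2) = -0.3256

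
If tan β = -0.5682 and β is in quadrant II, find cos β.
cos β = -0.8694 (using tan²β + 1 = sec²β)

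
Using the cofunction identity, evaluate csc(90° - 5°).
csc(90° - 5°) = sec(5°) = 1.004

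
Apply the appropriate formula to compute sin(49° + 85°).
sin(49° + 85°) = sin 49° cos 85° + cos 49° sin 85° = 0.7193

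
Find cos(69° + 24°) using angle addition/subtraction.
cos(69° + 24°) = cos 69° cos 24° - sin 69° sin 24° = -0.05234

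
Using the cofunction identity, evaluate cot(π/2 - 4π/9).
cot(π/2 - 4π/9) = tan(4π/9) = 5.671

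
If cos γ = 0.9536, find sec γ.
sec γ = 1/cos γ = 1.049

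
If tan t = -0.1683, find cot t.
cot t = 1/tan t = -5.942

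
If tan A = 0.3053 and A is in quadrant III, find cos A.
cos A = -0.9564 (using tan²A + 1 = sec²A)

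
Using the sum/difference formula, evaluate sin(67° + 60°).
sin(67° + 60°) = sin 67° cos 60° + cos 67° sin 60° = 0.7986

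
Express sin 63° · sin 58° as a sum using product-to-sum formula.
sin 63° sin 58° = (1/2)[cos(63°-58°) - cos(63°+58°)]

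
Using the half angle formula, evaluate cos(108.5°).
cos(108.5°) = -√((1 + cos 217°)/2) = -0.3173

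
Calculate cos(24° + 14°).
cos(24° + 14°) = cos 24° cos 14° - sin 24° sin 14° = 0.788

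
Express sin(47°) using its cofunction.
sin(47°) = cos(90° - 47°) = cos(43°)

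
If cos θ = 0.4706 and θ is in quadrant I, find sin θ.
sin θ = 0.8823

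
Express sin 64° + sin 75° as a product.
sin 64° + sin 75° = 2 sin(69.5°) cos(-5.5°)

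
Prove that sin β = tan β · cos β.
RHS = (sin β/cos β) · cos β = sin β = LHS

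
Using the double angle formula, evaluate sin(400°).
sin(400°) = 2 sin 200° cos 200° = 0.6428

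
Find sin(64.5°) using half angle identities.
sin(64.5°) = √((1 - cos 129°)/2) = 0.9026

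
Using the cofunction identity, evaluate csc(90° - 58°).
csc(90° - 58°) = sec(58°) = 1.887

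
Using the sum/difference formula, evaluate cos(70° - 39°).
cos(70° - 39°) = cos 70° cos 39° + sin 70° sin 39° = 0.8572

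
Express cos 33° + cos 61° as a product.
cos 33° + cos 61° = 2 cos(47°) cos(-14°)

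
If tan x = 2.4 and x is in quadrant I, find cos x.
cos x = 0.3846 (using tan²x + 1 = sec²x)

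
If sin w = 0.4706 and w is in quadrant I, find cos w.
cos w = 0.8823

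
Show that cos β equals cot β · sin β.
RHS = (cos β/sin β) · sin β = cos β = LHS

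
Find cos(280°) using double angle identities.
cos(280°) = cos²140° - sin²140° = 0.1736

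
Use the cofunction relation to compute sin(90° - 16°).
sin(90° - 16°) = cos(16°) = 0.9613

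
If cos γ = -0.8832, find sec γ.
sec γ = 1/cos γ = -1.132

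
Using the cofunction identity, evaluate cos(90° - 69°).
cos(90° - 69°) = sin(69°) = 0.9336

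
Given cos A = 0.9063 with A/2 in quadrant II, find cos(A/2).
cos(A/2) = ±√((1 + cos A)/2); negative since A/2 ∈ QII, so cos(A/2) = -0.9763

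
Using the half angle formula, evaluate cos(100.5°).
cos(100.5°) = -√((1 + cos 201°)/2) = -0.1822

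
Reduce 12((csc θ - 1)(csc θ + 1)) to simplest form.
12((csc θ - 1)(csc θ + 1)) = 12(cot²θ) (using Diff. of squares)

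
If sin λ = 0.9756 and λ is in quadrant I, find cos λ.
cos λ = 0.2196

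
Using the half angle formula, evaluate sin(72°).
sin(72°) = √((1 - cos 144°)/2) = 0.9511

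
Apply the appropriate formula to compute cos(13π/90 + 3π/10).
cos(13π/90 + 3π/10) = cos 13π/90 cos 3π/10 - sin 13π/90 sin 3π/10 = 0.1736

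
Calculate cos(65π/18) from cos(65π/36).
cos(65π/18) = cos²65π/36 - sin²65π/36 = 0.342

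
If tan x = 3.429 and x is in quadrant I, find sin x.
sin x = 0.96 (using tan²x + 1 = sec²x)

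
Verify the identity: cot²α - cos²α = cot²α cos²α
LHS = cos²α/sin²α - cos²α = cos²α(1/sin²α - 1) = cos²α · (1 - sin²α)/sin²α = cos²α · cos²α/sin²α = cos²α · cot²α = RHS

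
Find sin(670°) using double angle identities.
sin(670°) = 2 sin 335° cos 335° = -0.766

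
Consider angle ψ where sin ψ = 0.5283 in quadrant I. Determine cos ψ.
cos ψ = √(1 - sin²ψ) = 0.8491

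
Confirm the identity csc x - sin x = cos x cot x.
LHS = 1/sin x - sin x = (1 - sin²x)/sin x = cos²x/sin x = cos x · (cos x/sin x) = cos x cot x = RHS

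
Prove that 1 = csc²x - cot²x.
RHS = 1/sin²x - cos²x/sin²x = (1 - cos²x)/sin²x = sin²x/sin²x = 1 = LHS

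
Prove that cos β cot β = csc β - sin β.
RHS = 1/sin β - sin β = (1 - sin²β)/sin β = cos²β/sin β = cos β · (cos β/sin β) = cos β cot β = LHS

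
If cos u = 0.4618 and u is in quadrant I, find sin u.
sin u = 0.887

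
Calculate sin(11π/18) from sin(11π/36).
sin(11π/18) = 2 sin 11π/36 cos 11π/36 = 0.9397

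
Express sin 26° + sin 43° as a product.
sin 26° + sin 43° = 2 sin(34.5°) cos(-8.5°)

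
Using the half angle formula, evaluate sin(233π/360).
sin(233π/360) = √((1 - cos 233π/180)/2) = 0.8949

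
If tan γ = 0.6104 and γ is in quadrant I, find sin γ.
sin γ = 0.521 (using tan²γ + 1 = sec²γ)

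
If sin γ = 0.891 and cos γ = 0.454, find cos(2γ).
cos(2γ) = cos²γ - sin²γ = -0.5878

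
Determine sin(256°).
sin(256°) = -0.9703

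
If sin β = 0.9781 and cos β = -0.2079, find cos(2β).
cos(2β) = cos²β - sin²β = -0.9135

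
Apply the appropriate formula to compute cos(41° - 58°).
cos(41° - 58°) = cos 41° cos 58° + sin 41° sin 58° = 0.9563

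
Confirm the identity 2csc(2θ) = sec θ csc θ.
LHS = 2/sin(2θ) = 2/(2 sin θ cos θ) = 1/(sin θ cos θ) = (1/cos θ)(1/sin θ) = sec θ csc θ = RHS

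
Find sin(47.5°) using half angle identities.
sin(47.5°) = √((1 - cos 95°)/2) = 0.7373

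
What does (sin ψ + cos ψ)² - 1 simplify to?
(sin ψ + cos ψ)² - 1 = sin(2ψ) (using Pythagorean + double angle)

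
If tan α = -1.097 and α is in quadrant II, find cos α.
cos α = -0.6737 (using tan²α + 1 = sec²α)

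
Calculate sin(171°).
sin(171°) = 0.1564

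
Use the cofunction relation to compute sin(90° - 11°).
sin(90° - 11°) = cos(11°) = 0.9816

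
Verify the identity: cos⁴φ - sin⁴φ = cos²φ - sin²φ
LHS = (cos²φ - sin²φ)(cos²φ + sin²φ) = (cos²φ - sin²φ) · 1 = cos²φ - sin²φ = RHS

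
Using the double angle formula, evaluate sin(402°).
sin(402°) = 2 sin 201° cos 201° = 0.6691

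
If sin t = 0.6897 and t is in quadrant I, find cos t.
cos t = 0.7241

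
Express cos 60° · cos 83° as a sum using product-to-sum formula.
cos 60° cos 83° = (1/2)[cos(60°-83°) + cos(60°+83°)]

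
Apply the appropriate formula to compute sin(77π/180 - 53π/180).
sin(77π/180 - 53π/180) = sin 77π/180 cos 53π/180 - cos 77π/180 sin 53π/180 = 0.4067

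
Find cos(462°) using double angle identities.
cos(462°) = cos²231° - sin²231° = -0.2079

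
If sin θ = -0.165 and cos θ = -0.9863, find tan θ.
tan θ = sin θ / cos θ = 0.1673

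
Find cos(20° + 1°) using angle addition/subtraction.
cos(20° + 1°) = cos 20° cos 1° - sin 20° sin 1° = 0.9336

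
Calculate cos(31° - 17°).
cos(31° - 17°) = cos 31° cos 17° + sin 31° sin 17° = 0.9703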